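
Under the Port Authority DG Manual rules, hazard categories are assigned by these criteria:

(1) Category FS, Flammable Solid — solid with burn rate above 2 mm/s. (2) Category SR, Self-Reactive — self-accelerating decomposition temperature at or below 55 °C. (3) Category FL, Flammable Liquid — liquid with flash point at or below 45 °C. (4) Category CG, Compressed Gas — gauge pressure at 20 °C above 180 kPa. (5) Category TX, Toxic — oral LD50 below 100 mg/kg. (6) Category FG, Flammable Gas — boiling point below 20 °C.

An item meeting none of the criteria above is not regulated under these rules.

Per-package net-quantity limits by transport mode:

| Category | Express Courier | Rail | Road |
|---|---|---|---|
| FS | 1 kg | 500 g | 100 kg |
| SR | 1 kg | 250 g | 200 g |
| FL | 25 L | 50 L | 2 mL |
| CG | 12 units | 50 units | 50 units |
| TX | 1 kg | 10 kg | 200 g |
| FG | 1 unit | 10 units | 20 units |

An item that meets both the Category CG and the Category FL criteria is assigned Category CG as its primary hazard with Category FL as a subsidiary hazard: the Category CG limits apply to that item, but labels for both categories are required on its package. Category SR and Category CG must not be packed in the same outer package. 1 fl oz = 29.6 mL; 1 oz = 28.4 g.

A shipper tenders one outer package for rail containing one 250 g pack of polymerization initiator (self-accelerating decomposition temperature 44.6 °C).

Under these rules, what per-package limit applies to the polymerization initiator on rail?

250 g

The polymerization initiator has self-accelerating decomposition temperature 44.6 °C, which is ≤ 55 °C, so it is Category SR (Self-Reactive).
The rail limit for Category SR is 250 g.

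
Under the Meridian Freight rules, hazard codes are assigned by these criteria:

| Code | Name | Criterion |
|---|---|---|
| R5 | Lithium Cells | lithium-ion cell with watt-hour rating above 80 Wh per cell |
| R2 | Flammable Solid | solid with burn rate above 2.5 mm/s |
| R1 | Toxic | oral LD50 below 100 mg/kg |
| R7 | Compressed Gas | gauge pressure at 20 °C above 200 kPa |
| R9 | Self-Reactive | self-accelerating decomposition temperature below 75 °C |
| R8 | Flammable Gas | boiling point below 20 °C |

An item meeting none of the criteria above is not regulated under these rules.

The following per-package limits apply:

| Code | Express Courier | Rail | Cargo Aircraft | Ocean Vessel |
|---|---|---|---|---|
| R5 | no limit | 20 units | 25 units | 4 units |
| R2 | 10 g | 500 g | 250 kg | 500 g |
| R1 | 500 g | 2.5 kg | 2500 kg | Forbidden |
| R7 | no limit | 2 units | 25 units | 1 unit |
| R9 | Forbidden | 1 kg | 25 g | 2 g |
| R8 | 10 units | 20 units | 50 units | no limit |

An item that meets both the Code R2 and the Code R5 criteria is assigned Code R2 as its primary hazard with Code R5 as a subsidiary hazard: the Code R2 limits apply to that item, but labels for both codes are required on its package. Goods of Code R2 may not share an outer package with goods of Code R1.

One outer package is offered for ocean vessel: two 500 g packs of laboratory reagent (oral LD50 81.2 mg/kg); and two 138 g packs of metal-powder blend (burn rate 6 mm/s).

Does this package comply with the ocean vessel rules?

Laboratory reagent: oral LD50 81.2 mg/kg < 100 mg/kg → Code R1 (Toxic).
Burn rate 6 mm/s meets the Code R2 criterion (Flammable Solid), so the metal-powder blend is Code R2.
Code R2 quantity: two 138 g packs = 276 g.
276 g is within the ocean vessel limit of 500 g for Code R2.
Code R1 quantity: two 500 g packs = 1 kg.
By ocean vessel, Code R1 is Forbidden regardless of quantity.
Code R2 and Code R1 may not share an outer package.

No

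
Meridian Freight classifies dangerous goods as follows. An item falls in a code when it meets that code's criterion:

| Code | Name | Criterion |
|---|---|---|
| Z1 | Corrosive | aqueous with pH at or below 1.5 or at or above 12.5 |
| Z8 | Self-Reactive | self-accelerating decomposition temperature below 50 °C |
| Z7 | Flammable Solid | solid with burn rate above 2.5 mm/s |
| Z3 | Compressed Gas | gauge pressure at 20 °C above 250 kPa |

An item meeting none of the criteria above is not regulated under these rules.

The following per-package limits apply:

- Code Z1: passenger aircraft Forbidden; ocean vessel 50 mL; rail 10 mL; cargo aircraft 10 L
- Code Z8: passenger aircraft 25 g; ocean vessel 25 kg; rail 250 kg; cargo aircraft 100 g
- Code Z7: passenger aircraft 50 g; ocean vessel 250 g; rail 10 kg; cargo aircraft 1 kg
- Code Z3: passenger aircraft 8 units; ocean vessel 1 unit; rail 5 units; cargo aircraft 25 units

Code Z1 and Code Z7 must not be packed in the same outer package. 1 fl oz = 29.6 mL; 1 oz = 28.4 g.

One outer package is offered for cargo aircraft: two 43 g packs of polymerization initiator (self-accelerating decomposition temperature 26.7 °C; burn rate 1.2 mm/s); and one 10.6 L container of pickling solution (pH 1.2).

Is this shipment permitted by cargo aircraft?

Self-accelerating decomposition temperature 26.7 °C meets the Code Z8 criterion (Self-Reactive), so the polymerization initiator is Code Z8.
With pH 1.2 (≤ 1.5), the pickling solution falls in Code Z1.
Code Z8 quantity: two 43 g packs = 86 g.
86 g is within the cargo aircraft limit of 100 g for Code Z8.
Code Z1 quantity: 10.6 L.
That exceeds the Code Z1 cargo aircraft limit of 10 L.
The segregation rule (Code Z1 with Code Z7) does not apply to Code Z8 with Code Z1.

No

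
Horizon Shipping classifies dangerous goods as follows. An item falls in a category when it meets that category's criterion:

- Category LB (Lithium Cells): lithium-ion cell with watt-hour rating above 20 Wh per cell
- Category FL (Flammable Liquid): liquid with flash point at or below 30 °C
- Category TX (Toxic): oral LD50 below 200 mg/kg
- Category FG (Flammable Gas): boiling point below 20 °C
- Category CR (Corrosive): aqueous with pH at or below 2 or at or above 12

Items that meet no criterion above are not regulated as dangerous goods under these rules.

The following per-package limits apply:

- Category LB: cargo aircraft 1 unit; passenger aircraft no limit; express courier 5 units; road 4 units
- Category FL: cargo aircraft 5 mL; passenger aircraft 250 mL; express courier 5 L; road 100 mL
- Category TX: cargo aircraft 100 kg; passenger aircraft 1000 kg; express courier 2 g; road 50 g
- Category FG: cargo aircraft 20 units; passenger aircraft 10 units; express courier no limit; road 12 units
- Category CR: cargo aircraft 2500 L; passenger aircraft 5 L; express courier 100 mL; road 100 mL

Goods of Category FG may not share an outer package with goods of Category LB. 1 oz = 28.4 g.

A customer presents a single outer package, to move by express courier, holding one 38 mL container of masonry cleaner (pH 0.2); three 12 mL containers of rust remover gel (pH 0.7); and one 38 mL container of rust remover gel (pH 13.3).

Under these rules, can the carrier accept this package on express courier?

No

Masonry cleaner: pH 0.2 ≤ 2 → Category CR (Corrosive).
The rust remover gel has pH 0.7, which is ≤ 2, so it is Category CR (Corrosive).
The rust remover gel has pH 13.3, which is ≥ 12, so it is Category CR (Corrosive).
Total Category CR: 38 mL + (three 12 mL containers = 36 mL) + 38 mL = 112 mL.
112 mL exceeds the express courier limit of 100 mL for Category CR.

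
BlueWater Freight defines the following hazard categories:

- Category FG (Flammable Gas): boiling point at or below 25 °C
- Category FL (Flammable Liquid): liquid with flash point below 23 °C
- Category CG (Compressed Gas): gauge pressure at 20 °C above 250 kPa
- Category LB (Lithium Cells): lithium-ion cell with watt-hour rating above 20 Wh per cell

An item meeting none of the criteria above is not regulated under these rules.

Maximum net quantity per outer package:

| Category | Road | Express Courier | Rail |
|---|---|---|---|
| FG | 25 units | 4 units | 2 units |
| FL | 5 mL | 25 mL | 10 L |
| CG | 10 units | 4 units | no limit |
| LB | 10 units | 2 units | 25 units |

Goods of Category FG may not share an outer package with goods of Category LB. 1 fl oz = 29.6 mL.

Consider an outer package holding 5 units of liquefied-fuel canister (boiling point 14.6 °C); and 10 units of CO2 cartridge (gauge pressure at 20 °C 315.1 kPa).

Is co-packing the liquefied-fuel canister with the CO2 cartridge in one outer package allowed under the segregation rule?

Yes

With boiling point 14.6 °C (≤ 25 °C), the liquefied-fuel canister falls in Category FG.
The CO2 cartridge has gauge pressure at 20 °C 315.1 kPa, which is > 250 kPa, so it is Category CG (Compressed Gas).
No segregation rule bars Category FG with Category CG.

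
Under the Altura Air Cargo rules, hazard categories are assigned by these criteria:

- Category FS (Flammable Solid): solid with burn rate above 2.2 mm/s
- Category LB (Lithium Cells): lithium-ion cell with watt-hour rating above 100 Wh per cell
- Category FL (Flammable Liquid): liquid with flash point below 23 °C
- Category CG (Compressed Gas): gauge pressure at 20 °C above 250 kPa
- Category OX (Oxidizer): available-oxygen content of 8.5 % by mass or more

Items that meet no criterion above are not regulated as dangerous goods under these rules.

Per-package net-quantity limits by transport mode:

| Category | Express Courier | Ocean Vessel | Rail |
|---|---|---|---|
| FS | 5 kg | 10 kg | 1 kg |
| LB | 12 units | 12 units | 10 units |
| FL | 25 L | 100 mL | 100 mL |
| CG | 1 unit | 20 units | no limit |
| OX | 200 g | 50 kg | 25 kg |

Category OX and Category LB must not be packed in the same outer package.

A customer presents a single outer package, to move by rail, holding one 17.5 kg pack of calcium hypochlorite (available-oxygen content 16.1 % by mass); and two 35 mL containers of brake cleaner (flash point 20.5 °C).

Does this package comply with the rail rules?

Calcium hypochlorite: available-oxygen content 16.1 % by mass ≥ 8.5 % by mass → Category OX (Oxidizer).
The brake cleaner has flash point 20.5 °C, which is < 23 °C, so it is Category FL (Flammable Liquid).
Category OX quantity: 17.5 kg.
That is within the Category OX rail limit of 25 kg.
Category FL quantity: two 35 mL containers = 70 mL.
70 mL ≤ 100 mL (rail limit, Category FL) — within limit.
The segregation rule (Category OX with Category LB) does not apply to Category OX with Category FL.
Every hazard category is within its rail limit and no segregation rule is violated.

Yes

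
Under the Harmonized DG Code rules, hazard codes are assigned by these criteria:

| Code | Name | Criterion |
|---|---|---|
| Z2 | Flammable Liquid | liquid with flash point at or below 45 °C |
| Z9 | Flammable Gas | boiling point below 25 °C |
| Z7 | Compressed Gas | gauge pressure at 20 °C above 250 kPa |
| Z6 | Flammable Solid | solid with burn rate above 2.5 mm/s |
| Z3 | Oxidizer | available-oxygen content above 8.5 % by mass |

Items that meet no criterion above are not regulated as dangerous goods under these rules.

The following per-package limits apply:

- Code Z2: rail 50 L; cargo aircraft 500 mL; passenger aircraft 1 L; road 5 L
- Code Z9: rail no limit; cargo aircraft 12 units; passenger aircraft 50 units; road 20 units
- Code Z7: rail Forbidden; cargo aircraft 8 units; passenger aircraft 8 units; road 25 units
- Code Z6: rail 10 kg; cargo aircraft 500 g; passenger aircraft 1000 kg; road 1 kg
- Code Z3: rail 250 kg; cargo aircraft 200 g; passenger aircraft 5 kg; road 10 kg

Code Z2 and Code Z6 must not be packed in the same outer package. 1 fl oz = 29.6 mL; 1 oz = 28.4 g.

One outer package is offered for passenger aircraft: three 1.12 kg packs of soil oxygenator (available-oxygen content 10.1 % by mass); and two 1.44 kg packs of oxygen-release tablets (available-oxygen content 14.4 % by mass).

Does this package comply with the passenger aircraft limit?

No

Available-oxygen content 10.1 % by mass meets the Code Z3 criterion (Oxidizer), so the soil oxygenator is Code Z3.
Available-oxygen content 14.4 % by mass meets the Code Z3 criterion (Oxidizer), so the oxygen-release tablets are Code Z3.
Code Z3 net quantity: (three 1.12 kg packs = 3.36 kg) + (two 1.44 kg packs = 2.88 kg) = 6.24 kg.
6.24 kg exceeds the passenger aircraft limit of 5 kg for Code Z3.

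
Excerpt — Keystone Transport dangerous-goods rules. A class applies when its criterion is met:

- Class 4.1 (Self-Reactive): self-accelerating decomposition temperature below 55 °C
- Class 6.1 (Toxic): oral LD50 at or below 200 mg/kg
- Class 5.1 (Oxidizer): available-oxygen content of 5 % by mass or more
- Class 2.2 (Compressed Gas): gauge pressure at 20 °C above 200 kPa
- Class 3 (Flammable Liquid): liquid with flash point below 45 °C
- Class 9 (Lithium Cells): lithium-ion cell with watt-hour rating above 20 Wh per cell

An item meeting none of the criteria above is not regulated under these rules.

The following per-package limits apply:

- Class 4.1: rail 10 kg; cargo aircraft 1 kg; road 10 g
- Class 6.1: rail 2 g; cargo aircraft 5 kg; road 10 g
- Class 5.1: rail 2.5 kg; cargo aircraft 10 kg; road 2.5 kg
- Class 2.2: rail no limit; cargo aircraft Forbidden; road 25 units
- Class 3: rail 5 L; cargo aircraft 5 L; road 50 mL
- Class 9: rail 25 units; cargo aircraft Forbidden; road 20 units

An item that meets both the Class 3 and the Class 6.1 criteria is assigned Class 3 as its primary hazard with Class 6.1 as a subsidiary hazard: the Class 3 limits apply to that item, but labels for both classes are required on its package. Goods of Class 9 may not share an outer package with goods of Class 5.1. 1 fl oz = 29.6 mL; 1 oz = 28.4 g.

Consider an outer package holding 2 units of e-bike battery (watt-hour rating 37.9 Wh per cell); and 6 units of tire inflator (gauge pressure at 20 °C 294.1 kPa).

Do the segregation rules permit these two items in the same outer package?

E-bike battery: watt-hour rating 37.9 Wh per cell > 20 Wh per cell → Class 9 (Lithium Cells).
The tire inflator has gauge pressure at 20 °C 294.1 kPa, which is > 200 kPa, so it is Class 2.2 (Compressed Gas).
No segregation rule bars Class 9 with Class 2.2.

Yes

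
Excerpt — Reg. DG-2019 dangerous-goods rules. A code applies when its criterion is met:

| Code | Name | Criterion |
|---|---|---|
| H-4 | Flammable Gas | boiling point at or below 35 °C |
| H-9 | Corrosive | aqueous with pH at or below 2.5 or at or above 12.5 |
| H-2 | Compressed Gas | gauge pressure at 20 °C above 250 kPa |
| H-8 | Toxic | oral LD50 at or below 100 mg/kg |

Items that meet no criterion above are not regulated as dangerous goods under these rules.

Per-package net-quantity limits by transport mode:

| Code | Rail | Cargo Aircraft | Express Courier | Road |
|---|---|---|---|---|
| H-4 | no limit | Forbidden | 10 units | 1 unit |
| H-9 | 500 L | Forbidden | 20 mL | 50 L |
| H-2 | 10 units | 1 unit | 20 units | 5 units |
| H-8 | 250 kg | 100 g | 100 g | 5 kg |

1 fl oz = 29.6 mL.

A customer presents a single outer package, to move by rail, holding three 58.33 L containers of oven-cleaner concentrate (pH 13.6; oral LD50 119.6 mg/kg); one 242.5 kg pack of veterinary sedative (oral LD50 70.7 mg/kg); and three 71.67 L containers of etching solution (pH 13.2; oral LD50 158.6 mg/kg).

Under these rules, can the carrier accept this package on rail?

Yes

pH 13.6 meets the Code H-9 criterion (Corrosive), so the oven-cleaner concentrate is Code H-9.
The veterinary sedative has oral LD50 70.7 mg/kg, which is ≤ 100 mg/kg, so it is Code H-8 (Toxic).
With pH 13.2 (≥ 12.5), the etching solution falls in Code H-9.
Code H-8 quantity: 242.5 kg.
242.5 kg ≤ 250 kg (rail limit, Code H-8) — within limit.
Total Code H-9: (three 58.33 L containers = 174.99 L) + (three 71.67 L containers = 215.01 L) = 390 L.
390 L is within the rail limit of 500 L for Code H-9.
Every hazard code is within its rail limit and no segregation rule is violated.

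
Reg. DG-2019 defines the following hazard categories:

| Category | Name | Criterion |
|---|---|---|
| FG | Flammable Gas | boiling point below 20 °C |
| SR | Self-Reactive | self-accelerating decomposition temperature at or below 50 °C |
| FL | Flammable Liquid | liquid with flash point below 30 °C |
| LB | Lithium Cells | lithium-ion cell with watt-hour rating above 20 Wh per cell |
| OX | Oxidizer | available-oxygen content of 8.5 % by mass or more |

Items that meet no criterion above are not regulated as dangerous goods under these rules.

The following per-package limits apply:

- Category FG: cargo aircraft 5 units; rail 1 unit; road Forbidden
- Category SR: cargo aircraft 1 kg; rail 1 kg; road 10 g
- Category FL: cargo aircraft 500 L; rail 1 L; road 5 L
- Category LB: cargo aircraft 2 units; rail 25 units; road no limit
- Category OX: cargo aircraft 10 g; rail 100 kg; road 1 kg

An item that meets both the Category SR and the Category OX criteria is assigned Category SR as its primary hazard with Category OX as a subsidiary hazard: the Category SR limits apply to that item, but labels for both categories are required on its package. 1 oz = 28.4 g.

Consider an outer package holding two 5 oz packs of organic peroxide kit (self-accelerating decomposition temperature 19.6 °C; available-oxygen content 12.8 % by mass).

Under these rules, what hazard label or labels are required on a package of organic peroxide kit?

Self-accelerating decomposition temperature 19.6 °C meets the Category SR criterion (Self-Reactive), so the organic peroxide kit is Category SR.
With available-oxygen content 12.8 % by mass (≥ 8.5 % by mass), the organic peroxide kit falls in Category OX.
By the precedence rule Category SR is primary and Category OX is subsidiary, and that rule requires both labels on the package.

Category OX and SR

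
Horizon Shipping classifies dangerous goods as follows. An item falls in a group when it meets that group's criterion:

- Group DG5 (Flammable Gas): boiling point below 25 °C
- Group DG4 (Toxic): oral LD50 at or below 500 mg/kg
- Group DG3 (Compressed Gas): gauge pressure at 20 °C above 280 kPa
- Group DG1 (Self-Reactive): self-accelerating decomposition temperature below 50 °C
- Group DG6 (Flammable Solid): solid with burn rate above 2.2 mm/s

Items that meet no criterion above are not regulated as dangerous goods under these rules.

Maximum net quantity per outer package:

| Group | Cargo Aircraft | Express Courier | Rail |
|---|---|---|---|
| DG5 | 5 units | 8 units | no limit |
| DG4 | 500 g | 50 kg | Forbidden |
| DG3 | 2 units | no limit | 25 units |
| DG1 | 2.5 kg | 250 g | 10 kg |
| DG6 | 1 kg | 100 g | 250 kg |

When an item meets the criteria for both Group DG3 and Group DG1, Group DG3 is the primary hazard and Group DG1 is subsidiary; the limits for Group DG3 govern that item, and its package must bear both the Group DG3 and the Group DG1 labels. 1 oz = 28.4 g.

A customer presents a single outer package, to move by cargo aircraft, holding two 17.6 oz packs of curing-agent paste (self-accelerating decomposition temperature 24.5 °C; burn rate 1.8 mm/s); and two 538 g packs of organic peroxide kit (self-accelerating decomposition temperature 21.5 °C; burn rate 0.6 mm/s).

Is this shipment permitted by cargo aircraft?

Yes

The curing-agent paste has self-accelerating decomposition temperature 24.5 °C, which is < 50 °C, so it is Group DG1 (Self-Reactive).
With self-accelerating decomposition temperature 21.5 °C (< 50 °C), the organic peroxide kit falls in Group DG1.
Group DG1 net quantity: (two 17.6 oz packs = 999.68 g) + (two 538 g packs = 1.076 kg) = 2075.68 g.
That is within the Group DG1 cargo aircraft limit of 2.5 kg.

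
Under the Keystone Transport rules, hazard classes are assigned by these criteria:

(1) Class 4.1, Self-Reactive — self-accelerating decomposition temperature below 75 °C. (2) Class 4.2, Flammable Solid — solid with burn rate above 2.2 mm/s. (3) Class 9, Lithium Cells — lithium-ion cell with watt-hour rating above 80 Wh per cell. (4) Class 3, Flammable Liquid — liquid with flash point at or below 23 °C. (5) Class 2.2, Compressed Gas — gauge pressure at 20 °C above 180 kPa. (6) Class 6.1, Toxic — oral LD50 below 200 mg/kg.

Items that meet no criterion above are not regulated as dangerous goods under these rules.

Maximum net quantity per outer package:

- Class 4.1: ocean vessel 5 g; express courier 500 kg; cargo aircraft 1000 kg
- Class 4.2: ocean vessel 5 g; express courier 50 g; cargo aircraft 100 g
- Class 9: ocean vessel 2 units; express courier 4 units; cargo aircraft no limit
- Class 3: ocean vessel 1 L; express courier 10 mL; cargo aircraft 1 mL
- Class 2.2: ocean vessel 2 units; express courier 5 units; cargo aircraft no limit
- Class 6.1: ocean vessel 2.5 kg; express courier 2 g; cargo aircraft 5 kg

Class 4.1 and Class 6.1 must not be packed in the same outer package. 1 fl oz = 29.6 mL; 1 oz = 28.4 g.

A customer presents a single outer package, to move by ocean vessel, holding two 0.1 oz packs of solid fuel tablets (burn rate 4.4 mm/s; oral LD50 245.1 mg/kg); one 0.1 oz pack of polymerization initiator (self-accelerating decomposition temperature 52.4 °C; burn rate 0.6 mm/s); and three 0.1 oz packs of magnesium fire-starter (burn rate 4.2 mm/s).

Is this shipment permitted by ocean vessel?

Solid fuel tablets: burn rate 4.4 mm/s > 2.2 mm/s → Class 4.2 (Flammable Solid).
Polymerization initiator: self-accelerating decomposition temperature 52.4 °C < 75 °C → Class 4.1 (Self-Reactive).
Magnesium fire-starter: burn rate 4.2 mm/s > 2.2 mm/s → Class 4.2 (Flammable Solid).
Class 4.2 net quantity: (two 0.1 oz packs = 5.68 g) + (three 0.1 oz packs = 8.52 g) = 14.2 g.
14.2 g > 5 g (ocean vessel limit, Class 4.2) — over the limit.
Class 4.1 quantity: one 0.1 oz pack = 2.84 g.
2.84 g ≤ 5 g (ocean vessel limit, Class 4.1) — within limit.
The segregation rule (Class 4.1 with Class 6.1) does not apply to Class 4.2 with Class 4.1.

No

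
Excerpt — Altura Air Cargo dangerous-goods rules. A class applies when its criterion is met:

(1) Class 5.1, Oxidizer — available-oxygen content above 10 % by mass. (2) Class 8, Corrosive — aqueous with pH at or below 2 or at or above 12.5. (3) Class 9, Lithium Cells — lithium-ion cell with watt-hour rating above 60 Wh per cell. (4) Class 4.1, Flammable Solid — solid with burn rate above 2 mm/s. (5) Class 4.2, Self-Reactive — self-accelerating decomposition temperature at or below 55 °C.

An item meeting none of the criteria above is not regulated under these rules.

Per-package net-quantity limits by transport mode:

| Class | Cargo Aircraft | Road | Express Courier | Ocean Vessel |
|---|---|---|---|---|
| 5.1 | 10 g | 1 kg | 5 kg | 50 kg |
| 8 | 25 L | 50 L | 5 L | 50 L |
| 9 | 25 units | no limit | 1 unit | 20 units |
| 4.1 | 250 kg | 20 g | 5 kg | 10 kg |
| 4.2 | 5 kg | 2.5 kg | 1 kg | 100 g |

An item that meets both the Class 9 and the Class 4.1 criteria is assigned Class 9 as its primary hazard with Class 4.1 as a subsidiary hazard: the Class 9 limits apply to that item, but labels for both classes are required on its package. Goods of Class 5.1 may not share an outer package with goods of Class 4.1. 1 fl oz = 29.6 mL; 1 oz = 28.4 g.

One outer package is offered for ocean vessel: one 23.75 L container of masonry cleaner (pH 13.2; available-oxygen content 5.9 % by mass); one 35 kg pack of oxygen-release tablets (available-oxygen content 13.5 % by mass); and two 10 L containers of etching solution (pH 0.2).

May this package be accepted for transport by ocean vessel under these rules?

With pH 13.2 (≥ 12.5), the masonry cleaner falls in Class 8.
The oxygen-release tablets have available-oxygen content 13.5 % by mass, which is > 10 % by mass, so they are Class 5.1 (Oxidizer).
pH 0.2 meets the Class 8 criterion (Corrosive), so the etching solution is Class 8.
Class 5.1 quantity: 35 kg.
35 kg ≤ 50 kg (ocean vessel limit, Class 5.1) — within limit.
Total Class 8: 23.75 L + (two 10 L containers = 20 L) = 43.75 L.
43.75 L ≤ 50 L (ocean vessel limit, Class 8) — within limit.
The segregation rule (Class 5.1 with Class 4.1) does not apply to Class 5.1 with Class 8.
Every hazard class is within its ocean vessel limit and no segregation rule is violated.

Yes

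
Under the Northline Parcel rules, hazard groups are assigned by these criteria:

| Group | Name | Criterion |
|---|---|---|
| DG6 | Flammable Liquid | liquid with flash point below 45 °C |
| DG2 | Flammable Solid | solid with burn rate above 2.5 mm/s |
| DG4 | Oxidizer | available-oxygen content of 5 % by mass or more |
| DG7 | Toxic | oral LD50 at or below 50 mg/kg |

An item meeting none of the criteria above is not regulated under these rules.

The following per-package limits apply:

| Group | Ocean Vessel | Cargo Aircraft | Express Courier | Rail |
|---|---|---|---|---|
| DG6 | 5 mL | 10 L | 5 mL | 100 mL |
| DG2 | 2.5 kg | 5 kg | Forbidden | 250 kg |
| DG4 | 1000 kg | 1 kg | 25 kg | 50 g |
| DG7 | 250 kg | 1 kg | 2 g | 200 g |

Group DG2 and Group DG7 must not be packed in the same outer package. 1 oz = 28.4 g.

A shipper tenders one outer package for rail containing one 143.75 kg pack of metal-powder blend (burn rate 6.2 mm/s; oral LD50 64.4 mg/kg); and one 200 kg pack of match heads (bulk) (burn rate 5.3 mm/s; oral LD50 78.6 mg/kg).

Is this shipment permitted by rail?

Metal-powder blend: burn rate 6.2 mm/s > 2.5 mm/s → Group DG2 (Flammable Solid).
With burn rate 5.3 mm/s (> 2.5 mm/s), the match heads (bulk) fall in Group DG2.
Group DG2 net quantity: 143.75 kg + 200 kg = 343.75 kg.
343.75 kg > 250 kg (rail limit, Group DG2) — over the limit.

No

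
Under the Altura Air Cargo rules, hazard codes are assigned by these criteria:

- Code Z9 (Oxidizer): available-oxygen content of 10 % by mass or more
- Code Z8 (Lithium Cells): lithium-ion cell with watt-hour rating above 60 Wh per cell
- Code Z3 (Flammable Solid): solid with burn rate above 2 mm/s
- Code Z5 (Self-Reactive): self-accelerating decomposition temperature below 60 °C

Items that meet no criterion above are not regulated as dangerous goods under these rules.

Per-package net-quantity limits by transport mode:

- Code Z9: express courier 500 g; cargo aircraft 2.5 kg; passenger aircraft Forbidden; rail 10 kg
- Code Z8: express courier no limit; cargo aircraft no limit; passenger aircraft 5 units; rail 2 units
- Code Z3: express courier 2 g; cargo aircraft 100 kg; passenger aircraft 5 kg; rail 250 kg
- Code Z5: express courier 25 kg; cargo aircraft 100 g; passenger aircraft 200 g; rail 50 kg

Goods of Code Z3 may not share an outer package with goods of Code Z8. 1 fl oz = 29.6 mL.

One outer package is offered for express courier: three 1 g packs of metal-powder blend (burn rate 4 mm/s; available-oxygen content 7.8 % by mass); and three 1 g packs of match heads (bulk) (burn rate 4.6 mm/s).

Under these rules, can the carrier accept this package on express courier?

Burn rate 4 mm/s meets the Code Z3 criterion (Flammable Solid), so the metal-powder blend is Code Z3.
Match heads (bulk): burn rate 4.6 mm/s > 2 mm/s → Code Z3 (Flammable Solid).
Code Z3 net quantity: (three 1 g packs = 3 g) + (three 1 g packs = 3 g) = 6 g.
6 g > 2 g (express courier limit, Code Z3) — over the limit.

No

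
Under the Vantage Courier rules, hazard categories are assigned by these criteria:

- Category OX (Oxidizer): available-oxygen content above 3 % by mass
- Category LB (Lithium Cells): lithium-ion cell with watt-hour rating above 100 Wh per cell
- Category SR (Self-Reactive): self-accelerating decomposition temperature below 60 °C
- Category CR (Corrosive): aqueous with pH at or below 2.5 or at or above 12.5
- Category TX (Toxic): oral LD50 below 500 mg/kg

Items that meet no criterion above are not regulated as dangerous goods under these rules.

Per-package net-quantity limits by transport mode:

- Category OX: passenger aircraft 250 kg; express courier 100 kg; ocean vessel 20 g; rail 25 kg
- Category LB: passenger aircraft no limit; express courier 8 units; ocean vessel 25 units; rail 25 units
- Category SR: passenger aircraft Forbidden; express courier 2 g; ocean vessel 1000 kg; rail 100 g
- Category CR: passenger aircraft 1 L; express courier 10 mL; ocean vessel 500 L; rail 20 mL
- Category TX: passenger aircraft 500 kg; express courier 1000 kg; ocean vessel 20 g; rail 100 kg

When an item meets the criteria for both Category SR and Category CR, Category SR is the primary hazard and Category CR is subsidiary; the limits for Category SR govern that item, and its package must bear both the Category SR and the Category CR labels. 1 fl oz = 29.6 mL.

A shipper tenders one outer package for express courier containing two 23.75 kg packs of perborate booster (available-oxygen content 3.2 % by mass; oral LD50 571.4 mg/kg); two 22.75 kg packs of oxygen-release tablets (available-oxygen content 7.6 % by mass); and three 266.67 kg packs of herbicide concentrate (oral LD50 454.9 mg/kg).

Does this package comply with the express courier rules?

Yes

The perborate booster has available-oxygen content 3.2 % by mass, which is > 3 % by mass, so it is Category OX (Oxidizer).
With available-oxygen content 7.6 % by mass (> 3 % by mass), the oxygen-release tablets fall in Category OX.
With oral LD50 454.9 mg/kg (< 500 mg/kg), the herbicide concentrate falls in Category TX.
Total Category OX: (two 23.75 kg packs = 47.5 kg) + (two 22.75 kg packs = 45.5 kg) = 93 kg.
93 kg is within the express courier limit of 100 kg for Category OX.
Category TX quantity: three 266.67 kg packs = 800.01 kg.
800.01 kg is within the express courier limit of 1000 kg for Category TX.
Every hazard category is within its express courier limit and no segregation rule is violated.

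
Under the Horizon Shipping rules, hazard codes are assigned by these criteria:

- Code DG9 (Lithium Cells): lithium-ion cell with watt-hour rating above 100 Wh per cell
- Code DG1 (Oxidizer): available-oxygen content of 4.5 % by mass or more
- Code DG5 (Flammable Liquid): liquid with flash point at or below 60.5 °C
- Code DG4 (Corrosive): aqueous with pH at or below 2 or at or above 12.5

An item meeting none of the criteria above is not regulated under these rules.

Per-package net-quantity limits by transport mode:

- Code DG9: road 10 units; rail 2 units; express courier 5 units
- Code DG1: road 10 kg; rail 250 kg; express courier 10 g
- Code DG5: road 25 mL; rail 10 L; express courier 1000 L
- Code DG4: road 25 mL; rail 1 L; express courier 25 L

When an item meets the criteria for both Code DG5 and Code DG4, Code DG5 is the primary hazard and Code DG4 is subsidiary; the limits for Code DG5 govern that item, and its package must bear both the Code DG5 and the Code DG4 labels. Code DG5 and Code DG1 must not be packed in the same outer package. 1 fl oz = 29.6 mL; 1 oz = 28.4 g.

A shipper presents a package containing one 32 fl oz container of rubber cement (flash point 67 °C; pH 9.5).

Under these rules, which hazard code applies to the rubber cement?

Not regulated

flash point 67 °C is not below 60.5 °C, so Code DG5 does not apply.
pH 9.5 is between 2 and 12.5, so Code DG4 does not apply.
No criterion is met, so the item is not regulated.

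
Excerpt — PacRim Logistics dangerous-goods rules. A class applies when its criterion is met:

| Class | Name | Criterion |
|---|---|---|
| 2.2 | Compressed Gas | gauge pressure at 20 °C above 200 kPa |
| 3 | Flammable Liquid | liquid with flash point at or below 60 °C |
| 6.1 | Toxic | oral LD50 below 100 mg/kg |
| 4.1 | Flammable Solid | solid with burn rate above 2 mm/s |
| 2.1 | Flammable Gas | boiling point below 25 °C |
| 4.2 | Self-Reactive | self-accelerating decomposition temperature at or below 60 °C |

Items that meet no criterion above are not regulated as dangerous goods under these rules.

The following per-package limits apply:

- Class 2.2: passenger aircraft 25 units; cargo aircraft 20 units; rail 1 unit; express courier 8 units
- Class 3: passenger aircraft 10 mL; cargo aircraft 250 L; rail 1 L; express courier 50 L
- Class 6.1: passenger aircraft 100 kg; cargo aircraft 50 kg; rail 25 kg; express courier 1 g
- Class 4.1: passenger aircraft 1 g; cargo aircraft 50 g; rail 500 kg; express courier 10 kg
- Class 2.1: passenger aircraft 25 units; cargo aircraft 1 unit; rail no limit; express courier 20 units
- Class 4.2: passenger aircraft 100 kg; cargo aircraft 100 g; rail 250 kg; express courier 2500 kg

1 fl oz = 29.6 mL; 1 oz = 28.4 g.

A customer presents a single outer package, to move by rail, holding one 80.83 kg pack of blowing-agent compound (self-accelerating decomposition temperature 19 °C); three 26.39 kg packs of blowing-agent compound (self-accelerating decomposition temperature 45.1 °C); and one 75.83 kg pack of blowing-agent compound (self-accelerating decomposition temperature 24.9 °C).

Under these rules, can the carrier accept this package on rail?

With self-accelerating decomposition temperature 19 °C (≤ 60 °C), the blowing-agent compound falls in Class 4.2.
With self-accelerating decomposition temperature 45.1 °C (≤ 60 °C), the blowing-agent compound falls in Class 4.2.
With self-accelerating decomposition temperature 24.9 °C (≤ 60 °C), the blowing-agent compound falls in Class 4.2.
Class 4.2 net quantity: 80.83 kg + (three 26.39 kg packs = 79.17 kg) + 75.83 kg = 235.83 kg.
235.83 kg is within the rail limit of 250 kg for Class 4.2.

Yes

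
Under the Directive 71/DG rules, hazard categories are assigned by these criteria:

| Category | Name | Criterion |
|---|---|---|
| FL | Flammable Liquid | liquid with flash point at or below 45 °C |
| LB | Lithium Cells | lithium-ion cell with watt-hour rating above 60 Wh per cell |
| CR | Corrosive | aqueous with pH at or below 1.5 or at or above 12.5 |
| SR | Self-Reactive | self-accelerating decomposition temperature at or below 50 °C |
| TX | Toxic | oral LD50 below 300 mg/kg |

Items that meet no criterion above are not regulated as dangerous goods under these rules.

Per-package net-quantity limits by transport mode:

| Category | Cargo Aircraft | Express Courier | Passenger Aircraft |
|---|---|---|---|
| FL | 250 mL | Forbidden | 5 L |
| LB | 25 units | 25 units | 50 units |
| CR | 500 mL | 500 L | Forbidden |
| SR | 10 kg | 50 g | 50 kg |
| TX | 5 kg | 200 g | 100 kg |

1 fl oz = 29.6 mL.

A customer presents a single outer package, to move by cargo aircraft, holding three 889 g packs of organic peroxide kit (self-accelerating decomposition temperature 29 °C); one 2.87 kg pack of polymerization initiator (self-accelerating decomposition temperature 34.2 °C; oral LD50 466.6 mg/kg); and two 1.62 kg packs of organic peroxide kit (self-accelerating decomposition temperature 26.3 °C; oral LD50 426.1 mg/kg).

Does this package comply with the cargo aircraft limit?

Yes

The organic peroxide kit has self-accelerating decomposition temperature 29 °C, which is ≤ 50 °C, so it is Category SR (Self-Reactive).
With self-accelerating decomposition temperature 34.2 °C (≤ 50 °C), the polymerization initiator falls in Category SR.
The organic peroxide kit has self-accelerating decomposition temperature 26.3 °C, which is ≤ 50 °C, so it is Category SR (Self-Reactive).
Total Category SR: (three 889 g packs = 2.667 kg) + 2.87 kg + (two 1.62 kg packs = 3.24 kg) = 8.777 kg.
That is within the Category SR cargo aircraft limit of 10 kg.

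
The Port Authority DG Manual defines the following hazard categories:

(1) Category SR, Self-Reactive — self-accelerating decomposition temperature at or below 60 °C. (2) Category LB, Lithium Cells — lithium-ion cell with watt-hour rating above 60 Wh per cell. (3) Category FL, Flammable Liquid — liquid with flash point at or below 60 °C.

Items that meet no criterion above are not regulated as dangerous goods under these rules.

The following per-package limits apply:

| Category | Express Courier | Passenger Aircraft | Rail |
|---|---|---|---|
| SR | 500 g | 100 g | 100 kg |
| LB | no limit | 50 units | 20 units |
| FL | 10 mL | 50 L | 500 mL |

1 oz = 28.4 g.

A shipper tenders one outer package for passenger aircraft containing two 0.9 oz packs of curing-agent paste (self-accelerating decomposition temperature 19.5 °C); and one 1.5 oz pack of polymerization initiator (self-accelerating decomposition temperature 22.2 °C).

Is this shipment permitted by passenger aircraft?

Self-accelerating decomposition temperature 19.5 °C meets the Category SR criterion (Self-Reactive), so the curing-agent paste is Category SR.
The polymerization initiator has self-accelerating decomposition temperature 22.2 °C, which is ≤ 60 °C, so it is Category SR (Self-Reactive).
Category SR net quantity: (two 0.9 oz packs = 51.12 g) + (one 1.5 oz pack = 42.6 g) = 93.72 g.
That is within the Category SR passenger aircraft limit of 100 g.

Yes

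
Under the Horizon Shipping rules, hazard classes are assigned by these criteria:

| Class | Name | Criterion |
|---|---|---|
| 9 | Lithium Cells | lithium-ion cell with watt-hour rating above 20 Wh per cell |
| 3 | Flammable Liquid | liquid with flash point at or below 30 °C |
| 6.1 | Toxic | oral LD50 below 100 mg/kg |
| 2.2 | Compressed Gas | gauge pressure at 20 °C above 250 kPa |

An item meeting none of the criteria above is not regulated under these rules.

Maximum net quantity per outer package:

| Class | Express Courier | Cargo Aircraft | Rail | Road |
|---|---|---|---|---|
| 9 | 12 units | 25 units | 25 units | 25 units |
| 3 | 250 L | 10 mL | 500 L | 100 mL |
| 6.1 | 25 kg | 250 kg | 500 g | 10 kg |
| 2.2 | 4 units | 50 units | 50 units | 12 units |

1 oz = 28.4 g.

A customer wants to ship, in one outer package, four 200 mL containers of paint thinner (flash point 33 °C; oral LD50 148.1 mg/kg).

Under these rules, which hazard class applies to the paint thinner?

Not regulated

flash point 33 °C is not below 30 °C, so Class 3 does not apply.
oral LD50 148.1 mg/kg is not below 100 mg/kg, so Class 6.1 does not apply.
No criterion is met, so the item is not regulated.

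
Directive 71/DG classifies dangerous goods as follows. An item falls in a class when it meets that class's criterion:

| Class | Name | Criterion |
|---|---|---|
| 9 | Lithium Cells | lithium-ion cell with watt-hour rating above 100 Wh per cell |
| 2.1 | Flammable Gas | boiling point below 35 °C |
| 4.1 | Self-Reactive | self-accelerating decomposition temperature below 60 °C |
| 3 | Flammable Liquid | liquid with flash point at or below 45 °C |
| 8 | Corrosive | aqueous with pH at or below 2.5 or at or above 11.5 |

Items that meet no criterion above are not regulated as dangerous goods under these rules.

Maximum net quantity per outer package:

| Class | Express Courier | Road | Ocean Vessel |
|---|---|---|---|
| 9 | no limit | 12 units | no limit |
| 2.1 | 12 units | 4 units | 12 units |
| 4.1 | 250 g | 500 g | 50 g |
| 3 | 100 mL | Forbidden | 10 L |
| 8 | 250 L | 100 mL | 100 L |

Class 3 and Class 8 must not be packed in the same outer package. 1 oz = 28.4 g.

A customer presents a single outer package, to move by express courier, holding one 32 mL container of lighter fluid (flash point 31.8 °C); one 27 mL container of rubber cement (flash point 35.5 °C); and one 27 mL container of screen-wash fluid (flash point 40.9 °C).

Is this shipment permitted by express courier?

The lighter fluid has flash point 31.8 °C, which is ≤ 45 °C, so it is Class 3 (Flammable Liquid).
The rubber cement has flash point 35.5 °C, which is ≤ 45 °C, so it is Class 3 (Flammable Liquid).
The screen-wash fluid has flash point 40.9 °C, which is ≤ 45 °C, so it is Class 3 (Flammable Liquid).
Total Class 3: 32 mL + 27 mL + 27 mL = 86 mL.
86 mL is within the express courier limit of 100 mL for Class 3.

Yes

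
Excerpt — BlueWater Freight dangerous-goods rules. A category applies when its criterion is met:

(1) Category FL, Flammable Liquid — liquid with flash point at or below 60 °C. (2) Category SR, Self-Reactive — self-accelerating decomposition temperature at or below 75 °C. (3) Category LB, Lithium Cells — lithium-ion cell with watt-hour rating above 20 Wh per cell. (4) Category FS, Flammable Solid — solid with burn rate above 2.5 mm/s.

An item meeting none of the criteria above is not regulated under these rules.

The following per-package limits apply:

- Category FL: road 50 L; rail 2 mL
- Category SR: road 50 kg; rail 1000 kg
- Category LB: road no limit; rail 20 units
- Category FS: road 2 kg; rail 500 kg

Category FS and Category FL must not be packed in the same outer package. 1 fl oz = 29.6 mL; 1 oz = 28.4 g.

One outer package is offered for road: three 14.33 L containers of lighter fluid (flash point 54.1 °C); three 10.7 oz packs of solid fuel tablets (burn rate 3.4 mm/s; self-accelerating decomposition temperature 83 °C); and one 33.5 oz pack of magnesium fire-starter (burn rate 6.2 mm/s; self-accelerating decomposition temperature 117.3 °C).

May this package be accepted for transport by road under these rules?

No

Flash point 54.1 °C meets the Category FL criterion (Flammable Liquid), so the lighter fluid is Category FL.
With burn rate 3.4 mm/s (> 2.5 mm/s), the solid fuel tablets fall in Category FS.
Magnesium fire-starter: burn rate 6.2 mm/s > 2.5 mm/s → Category FS (Flammable Solid).
Category FS net quantity: (three 10.7 oz packs = 911.64 g) + (one 33.5 oz pack = 951.4 g) = 1863.04 g.
1863.04 g ≤ 2 kg (road limit, Category FS) — within limit.
Category FL quantity: three 14.33 L containers = 42.99 L.
42.99 L is within the road limit of 50 L for Category FL.
Category FS and Category FL may not share an outer package.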